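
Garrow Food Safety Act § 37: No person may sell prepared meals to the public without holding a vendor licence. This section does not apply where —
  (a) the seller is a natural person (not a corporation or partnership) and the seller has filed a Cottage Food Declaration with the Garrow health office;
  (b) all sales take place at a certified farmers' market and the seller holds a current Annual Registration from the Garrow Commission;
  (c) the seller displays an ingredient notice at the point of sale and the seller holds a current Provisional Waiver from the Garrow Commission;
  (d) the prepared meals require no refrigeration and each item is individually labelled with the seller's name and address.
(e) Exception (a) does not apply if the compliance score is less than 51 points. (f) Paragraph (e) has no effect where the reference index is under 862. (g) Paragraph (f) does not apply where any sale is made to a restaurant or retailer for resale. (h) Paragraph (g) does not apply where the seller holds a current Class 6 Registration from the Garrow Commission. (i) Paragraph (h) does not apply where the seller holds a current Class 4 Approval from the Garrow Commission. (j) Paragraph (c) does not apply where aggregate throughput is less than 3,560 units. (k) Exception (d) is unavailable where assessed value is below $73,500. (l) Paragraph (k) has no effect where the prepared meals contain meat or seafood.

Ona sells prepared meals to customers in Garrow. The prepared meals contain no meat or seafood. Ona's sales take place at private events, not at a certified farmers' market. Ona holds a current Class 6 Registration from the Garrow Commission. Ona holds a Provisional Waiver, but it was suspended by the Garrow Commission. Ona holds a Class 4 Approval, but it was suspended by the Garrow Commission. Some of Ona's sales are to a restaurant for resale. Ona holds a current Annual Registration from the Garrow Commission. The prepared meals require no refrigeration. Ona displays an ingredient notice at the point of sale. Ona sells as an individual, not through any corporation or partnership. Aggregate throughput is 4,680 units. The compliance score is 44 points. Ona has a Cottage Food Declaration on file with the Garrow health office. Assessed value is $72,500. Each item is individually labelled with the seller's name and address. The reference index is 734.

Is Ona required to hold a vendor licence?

All of (a)'s requirements are met (the seller is a natural person; a Cottage Food Declaration is on file). Under paragraphs (e)–(i): (e) is triggered (the compliance score is 44 points, less than the 51 points limit), but is itself disapplied by (f): (f) is triggered — the reference index is 734, under the 862 limit. (g) applies (some sales are to a restaurant for resale), but is set aside by (h): (h) operates against (g): a current Class 6 Registration is held. (i) is not engaged (no current Class 4 Approval is held), so (h) stands. Exception (a) stands.
Exception (b) does not apply: sales are at private events, not a certified farmers' market.
Exception (c) fails — no current Provisional Waiver is held.
Exception (d): the prepared meals are shelf-stable; items are individually labelled — every condition holds. Turning to paragraphs (k)–(l): (k) is engaged — assessed value is $72,500, below the $73,500 limit. (l) does not operate here (the prepared meals contain no meat or seafood), so (k) stands. So (d) is unavailable.

No — exception (a) applies; Ona is not required to hold a vendor licence.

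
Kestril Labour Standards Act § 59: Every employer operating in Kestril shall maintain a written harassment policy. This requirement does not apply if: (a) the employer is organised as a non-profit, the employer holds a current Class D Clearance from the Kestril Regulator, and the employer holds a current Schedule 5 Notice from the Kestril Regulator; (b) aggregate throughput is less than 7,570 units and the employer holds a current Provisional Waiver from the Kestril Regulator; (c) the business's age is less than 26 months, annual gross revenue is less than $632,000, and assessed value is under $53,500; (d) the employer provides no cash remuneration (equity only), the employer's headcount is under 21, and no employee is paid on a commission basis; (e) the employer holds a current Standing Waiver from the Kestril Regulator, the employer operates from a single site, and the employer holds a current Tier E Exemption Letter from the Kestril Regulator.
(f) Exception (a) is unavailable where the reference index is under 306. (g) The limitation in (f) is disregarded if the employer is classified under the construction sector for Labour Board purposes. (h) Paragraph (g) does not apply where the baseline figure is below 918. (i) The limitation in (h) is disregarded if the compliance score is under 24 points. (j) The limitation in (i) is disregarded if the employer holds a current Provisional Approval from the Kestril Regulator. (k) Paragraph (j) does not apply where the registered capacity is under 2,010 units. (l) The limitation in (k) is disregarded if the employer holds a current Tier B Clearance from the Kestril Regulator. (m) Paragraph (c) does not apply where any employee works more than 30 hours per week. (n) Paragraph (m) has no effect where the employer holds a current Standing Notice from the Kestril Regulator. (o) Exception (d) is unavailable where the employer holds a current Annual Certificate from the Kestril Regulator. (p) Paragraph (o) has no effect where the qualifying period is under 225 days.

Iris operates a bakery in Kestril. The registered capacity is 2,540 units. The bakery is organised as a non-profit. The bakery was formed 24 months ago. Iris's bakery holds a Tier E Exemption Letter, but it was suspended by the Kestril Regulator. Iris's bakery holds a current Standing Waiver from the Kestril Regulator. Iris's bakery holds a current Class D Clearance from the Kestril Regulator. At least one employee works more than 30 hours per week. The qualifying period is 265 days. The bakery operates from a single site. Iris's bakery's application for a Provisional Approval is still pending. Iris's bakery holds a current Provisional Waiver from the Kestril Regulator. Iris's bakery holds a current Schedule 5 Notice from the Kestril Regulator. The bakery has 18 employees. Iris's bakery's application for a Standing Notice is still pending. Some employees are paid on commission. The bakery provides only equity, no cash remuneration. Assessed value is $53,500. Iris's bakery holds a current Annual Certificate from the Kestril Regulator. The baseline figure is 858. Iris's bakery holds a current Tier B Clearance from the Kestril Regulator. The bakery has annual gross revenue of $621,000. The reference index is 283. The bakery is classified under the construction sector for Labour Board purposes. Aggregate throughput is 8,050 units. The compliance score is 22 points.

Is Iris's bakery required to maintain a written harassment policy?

No — exception (a) applies; Iris's bakery is not required to maintain a written harassment policy.

Exception (a): the employer is a non-profit; a current Class D Clearance is held; a current Schedule 5 Notice is held — every condition holds. As to paragraphs (f)–(l): (f) applies (the reference index is 283, under the 306 limit), but is itself disapplied by (g): (g) is engaged — the bakery is classified under the construction sector. (h) operates (the baseline figure is 858, below the 918 limit), but is overridden by (i): (i) operates against (h): the compliance score is 22 points, under the 24 points limit. (j), which would lift (i), is inapplicable — no current Provisional Approval is held. So (a) applies.
Exception (b) requires that aggregate throughput is less than 7,570 units; but aggregate throughput is 8,050 units, not less than 7,570 units, so (b) is unavailable.
Exception (c) requires that assessed value is under $53,500; but assessed value is $53,500, not under $53,500, so (c) is unavailable.
Exception (d) fails — some employees are paid on commission.
Exception (e) does not apply: no current Tier E Exemption Letter is held.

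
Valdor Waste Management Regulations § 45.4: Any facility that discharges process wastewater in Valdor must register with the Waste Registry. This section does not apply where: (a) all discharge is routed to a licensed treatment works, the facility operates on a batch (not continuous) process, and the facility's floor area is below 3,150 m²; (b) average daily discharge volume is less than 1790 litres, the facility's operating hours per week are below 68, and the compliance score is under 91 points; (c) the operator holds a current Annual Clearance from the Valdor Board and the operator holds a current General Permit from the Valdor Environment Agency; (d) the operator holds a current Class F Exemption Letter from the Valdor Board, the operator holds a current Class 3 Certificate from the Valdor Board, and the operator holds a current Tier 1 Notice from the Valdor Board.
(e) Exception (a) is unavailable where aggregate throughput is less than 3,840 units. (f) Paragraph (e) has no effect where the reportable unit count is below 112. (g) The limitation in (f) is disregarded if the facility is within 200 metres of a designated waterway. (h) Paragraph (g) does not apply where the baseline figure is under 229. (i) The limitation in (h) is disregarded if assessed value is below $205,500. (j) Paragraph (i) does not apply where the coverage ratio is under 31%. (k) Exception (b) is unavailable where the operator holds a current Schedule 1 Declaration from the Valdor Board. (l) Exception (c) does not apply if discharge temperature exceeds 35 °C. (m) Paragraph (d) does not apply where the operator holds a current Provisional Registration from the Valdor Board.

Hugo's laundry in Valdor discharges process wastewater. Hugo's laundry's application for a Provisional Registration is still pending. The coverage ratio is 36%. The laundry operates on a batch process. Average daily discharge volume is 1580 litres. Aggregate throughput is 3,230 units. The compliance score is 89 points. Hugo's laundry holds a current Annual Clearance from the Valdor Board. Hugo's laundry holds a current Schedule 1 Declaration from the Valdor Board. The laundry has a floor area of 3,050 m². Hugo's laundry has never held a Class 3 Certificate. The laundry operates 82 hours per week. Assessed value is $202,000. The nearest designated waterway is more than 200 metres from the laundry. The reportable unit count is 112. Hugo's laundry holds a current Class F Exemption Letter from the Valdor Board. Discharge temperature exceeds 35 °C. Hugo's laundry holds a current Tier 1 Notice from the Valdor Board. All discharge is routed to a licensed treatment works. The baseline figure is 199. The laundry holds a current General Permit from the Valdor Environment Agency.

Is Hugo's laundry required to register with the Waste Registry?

All of (a)'s requirements are met (discharge is routed to a licensed treatment works; the facility operates on a batch process; the facility's floor area is 3,050 m², below the 3,150 m² limit). But applying paragraphs (e)–(j): (e) operates against (a): aggregate throughput is 3,230 units, less than the 3,840 units limit. (f) is not engaged (the reportable unit count is 112, not below 112), so (e) stands. So (a) is unavailable.
Exception (b) does not apply: the facility's operating hours per week are 82, not below 68.
All of (c)'s requirements are met (a current Annual Clearance is held; a current General Permit is held). But: (l) operates against (c): discharge temperature exceeds 35 °C. Exception (c) does not apply.
Exception (d) fails — no current Class 3 Certificate is held.
No exception applies. The general rule governs.

Yes — Hugo's laundry must register with the Waste Registry.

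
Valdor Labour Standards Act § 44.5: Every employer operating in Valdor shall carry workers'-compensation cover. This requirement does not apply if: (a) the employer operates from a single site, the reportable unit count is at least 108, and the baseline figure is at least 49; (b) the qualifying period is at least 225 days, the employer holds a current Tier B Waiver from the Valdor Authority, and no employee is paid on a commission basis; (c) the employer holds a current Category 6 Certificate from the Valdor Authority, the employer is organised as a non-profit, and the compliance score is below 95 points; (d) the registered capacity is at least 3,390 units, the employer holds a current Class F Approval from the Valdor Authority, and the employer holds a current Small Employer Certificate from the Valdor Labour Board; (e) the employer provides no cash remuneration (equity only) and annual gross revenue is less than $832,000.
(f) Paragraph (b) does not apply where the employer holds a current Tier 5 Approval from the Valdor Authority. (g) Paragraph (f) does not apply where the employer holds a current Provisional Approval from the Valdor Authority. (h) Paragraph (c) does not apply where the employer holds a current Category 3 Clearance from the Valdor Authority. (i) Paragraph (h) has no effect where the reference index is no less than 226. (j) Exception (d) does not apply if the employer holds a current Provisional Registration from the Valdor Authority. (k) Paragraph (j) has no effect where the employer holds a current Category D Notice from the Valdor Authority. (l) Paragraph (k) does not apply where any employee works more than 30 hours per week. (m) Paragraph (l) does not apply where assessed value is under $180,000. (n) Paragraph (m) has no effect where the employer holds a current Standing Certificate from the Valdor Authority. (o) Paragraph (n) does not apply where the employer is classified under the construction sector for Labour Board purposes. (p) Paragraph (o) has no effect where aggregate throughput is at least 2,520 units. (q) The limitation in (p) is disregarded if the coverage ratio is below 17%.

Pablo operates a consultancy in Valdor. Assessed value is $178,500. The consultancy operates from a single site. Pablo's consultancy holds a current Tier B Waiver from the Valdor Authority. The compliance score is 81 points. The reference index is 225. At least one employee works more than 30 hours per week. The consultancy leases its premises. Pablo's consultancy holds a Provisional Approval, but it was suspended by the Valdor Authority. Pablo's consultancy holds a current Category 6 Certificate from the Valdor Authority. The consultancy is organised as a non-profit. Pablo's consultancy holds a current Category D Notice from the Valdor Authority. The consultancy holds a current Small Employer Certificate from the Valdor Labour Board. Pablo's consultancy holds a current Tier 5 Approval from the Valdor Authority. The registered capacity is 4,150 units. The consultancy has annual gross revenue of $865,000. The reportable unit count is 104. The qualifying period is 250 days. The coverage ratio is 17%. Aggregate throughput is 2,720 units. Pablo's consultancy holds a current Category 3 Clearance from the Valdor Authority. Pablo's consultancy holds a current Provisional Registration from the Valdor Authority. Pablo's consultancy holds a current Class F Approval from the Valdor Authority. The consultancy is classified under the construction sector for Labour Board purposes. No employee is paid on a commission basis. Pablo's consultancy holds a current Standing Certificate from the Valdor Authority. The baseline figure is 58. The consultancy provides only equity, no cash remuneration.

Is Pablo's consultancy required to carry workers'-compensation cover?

Exception (a) fails — the reportable unit count is 104, short of 108.
Exception (b)'s conditions are all satisfied: the qualifying period is 250 days, meeting the 225 days threshold; a current Tier B Waiver is held; no employee is paid on commission. However, paragraphs (f)–(g) must be considered: (f) is triggered — a current Tier 5 Approval is held. (g), which would lift (f), is not engaged — there is no Provisional Approval in force. (b) is therefore removed.
Exception (c) is satisfied on its face — a current Category 6 Certificate is held; the employer is a non-profit; the compliance score is 81 points, below the 95 points limit. However, paragraphs (h)–(i) must be considered: (h) is engaged — a current Category 3 Clearance is held. (i), which would lift (h), is not triggered — the reference index is 225, short of 226. Exception (c) does not apply.
Exception (d): the registered capacity is 4,150 units, meeting the 3,390 units threshold; a current Class F Approval is held; a current Small Employer Certificate is held — every condition holds. Turning to paragraphs (j)–(q): (j) applies — a current Provisional Registration is held. (k) is triggered (a current Category D Notice is held), but is set aside by (l): (l) is engaged — at least one employee exceeds 30 hours/week. (m) would limit (l) — assessed value is $178,500, under the $180,000 limit — but (n) sets (m) aside: (n) applies — a current Standing Certificate is held. (o) would limit (n) — the consultancy is classified under the construction sector — but (p) sets (o) aside: (p) operates against (o): aggregate throughput is 2,720 units, meeting the 2,520 units threshold. (q) is not engaged (the coverage ratio is 17%, not below 17%), so (p) stands. (d) is therefore removed.
Exception (e) fails — annual gross revenue is $865,000, not less than $832,000.
No exception is made out. Pablo's consultancy falls within the general rule.

Yes — Pablo's consultancy must carry workers'-compensation cover.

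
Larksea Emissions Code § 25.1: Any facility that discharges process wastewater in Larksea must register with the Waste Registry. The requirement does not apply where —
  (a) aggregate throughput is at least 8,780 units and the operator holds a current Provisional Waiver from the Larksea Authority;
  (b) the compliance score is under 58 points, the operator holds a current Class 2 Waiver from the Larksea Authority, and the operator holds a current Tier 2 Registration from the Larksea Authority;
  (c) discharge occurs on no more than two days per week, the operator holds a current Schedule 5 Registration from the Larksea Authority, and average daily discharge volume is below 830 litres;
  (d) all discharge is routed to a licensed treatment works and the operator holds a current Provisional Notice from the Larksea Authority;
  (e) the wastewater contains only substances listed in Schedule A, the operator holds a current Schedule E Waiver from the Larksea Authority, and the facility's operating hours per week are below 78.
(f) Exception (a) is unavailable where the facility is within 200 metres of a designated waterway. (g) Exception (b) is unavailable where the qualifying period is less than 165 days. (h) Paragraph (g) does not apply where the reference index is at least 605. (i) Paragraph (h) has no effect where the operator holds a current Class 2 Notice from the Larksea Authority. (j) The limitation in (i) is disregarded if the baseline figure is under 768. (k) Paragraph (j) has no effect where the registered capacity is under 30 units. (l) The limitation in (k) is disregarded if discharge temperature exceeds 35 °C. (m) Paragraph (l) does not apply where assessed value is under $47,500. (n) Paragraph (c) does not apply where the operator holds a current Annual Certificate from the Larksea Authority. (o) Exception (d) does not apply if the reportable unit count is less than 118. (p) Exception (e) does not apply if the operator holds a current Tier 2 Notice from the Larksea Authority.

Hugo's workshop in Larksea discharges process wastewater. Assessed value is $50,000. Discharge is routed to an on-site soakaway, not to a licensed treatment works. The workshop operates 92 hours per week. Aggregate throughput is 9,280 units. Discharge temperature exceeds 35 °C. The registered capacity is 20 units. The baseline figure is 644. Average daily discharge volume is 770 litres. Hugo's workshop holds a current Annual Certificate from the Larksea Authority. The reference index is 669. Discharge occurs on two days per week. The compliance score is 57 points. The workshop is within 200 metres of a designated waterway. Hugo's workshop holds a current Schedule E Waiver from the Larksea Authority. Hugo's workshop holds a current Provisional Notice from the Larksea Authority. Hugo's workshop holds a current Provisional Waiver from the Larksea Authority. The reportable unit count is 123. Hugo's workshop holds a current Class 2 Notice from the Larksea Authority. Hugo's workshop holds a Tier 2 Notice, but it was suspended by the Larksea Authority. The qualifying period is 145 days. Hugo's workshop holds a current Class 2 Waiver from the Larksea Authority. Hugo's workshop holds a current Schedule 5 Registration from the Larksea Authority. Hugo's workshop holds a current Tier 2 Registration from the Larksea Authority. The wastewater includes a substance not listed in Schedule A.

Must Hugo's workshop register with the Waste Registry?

All of (a)'s requirements are met (aggregate throughput is 9,280 units, meeting the 8,780 units threshold; a current Provisional Waiver is held). However, paragraph (f) must be considered: (f) operates — the workshop is within 200 m of a designated waterway. (a) is therefore removed.
Exception (b): the compliance score is 57 points, under the 58 points limit; a current Class 2 Waiver is held; a current Tier 2 Registration is held — every condition holds. Under paragraphs (g)–(m): (g) is triggered (the qualifying period is 145 days, less than the 165 days limit), but is set aside by (h): (h) operates — the reference index is 669, meeting the 605 threshold. (i) applies (a current Class 2 Notice is held), but is displaced by (j): (j) operates against (i): the baseline figure is 644, under the 768 limit. (k) is engaged (the registered capacity is 20 units, under the 30 units limit), but yields to (l): (l) operates against (k): discharge temperature exceeds 35 °C. (m) is not triggered (assessed value is $50,000, not under $47,500), so (l) stands. Exception (b) stands.
Exception (c)'s conditions are all satisfied: discharge occurs on no more than two days per week; a current Schedule 5 Registration is held; average daily discharge volume is 770 litres, below the 830 litres limit. But applying paragraph (n): (n) operates against (c): a current Annual Certificate is held. So (c) is unavailable.
Exception (d) does not apply: discharge is not routed to a licensed treatment works.
Exception (e) requires that the wastewater contains only substances listed in Schedule A; but the wastewater includes a non-Schedule-A substance, so (e) is unavailable.

No — exception (b) applies; Hugo's workshop is not required to register with the Waste Registry.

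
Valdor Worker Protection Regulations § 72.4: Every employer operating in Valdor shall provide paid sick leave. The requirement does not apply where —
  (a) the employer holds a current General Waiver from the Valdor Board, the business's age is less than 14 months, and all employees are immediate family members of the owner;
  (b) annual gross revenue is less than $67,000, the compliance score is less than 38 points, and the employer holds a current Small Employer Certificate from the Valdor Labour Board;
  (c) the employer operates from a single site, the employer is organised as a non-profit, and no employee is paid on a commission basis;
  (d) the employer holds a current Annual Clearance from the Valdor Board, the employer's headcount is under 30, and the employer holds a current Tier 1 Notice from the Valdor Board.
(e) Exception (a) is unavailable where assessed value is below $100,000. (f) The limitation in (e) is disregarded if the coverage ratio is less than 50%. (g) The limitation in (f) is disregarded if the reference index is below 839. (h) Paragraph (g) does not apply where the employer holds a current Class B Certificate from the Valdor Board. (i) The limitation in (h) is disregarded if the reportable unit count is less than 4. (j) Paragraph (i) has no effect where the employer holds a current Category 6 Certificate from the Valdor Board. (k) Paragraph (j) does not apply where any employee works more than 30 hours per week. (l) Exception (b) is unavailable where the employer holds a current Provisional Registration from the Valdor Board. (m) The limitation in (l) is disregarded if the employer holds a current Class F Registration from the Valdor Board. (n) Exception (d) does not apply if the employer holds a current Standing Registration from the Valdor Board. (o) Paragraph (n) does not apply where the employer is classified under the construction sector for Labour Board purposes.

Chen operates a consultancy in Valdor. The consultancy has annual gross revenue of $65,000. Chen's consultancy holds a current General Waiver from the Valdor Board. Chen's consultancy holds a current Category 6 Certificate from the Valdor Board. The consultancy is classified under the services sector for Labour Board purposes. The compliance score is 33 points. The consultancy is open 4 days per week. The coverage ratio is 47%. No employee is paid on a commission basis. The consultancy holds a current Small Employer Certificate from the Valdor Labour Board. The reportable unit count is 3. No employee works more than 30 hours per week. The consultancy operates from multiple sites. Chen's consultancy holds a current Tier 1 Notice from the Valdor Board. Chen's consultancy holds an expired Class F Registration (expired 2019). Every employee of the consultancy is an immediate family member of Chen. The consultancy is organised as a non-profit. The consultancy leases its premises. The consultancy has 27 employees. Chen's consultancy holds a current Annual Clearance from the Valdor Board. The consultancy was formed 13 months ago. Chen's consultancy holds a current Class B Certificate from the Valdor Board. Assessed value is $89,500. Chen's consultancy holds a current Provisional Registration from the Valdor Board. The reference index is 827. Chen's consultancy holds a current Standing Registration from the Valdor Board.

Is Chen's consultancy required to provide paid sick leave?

No — exception (a) applies; Chen's consultancy is not required to provide paid sick leave.

Exception (a): a current General Waiver is held; the business's age is 13 months, less than the 14 months limit; every employee is an immediate family member — every condition holds. Considering the limiting provisions: (e) operates (assessed value is $89,500, below the $100,000 limit), but is set aside by (f): (f) operates against (e): the coverage ratio is 47%, less than the 50% limit. (g) would limit (f) — the reference index is 827, below the 839 limit — but (h) sets (g) aside: (h) operates — a current Class B Certificate is held. (i) applies (the reportable unit count is 3, less than the 4 limit), but is itself disapplied by (j): (j) is engaged — a current Category 6 Certificate is held. (k), which would lift (j), does not operate here — no employee exceeds 30 hours/week. Exception (a) stands.
Exception (b)'s conditions are all satisfied: annual gross revenue is $65,000, less than the $67,000 limit; the compliance score is 33 points, less than the 38 points limit; a current Small Employer Certificate is held. But applying paragraphs (l)–(m): (l) operates against (b): a current Provisional Registration is held. (m), which would lift (l), is not engaged — there is no Class F Registration in force. Exception (b) does not apply.
Exception (c) does not apply: the employer operates from multiple sites.
All of (d)'s requirements are met (a current Annual Clearance is held; the employer's headcount is 27, under the 30 limit; a current Tier 1 Notice is held). Turning to paragraphs (n)–(o): (n) operates against (d): a current Standing Registration is held. (o) is inapplicable (the consultancy is classified under the services sector), so (n) stands. Exception (d) does not apply.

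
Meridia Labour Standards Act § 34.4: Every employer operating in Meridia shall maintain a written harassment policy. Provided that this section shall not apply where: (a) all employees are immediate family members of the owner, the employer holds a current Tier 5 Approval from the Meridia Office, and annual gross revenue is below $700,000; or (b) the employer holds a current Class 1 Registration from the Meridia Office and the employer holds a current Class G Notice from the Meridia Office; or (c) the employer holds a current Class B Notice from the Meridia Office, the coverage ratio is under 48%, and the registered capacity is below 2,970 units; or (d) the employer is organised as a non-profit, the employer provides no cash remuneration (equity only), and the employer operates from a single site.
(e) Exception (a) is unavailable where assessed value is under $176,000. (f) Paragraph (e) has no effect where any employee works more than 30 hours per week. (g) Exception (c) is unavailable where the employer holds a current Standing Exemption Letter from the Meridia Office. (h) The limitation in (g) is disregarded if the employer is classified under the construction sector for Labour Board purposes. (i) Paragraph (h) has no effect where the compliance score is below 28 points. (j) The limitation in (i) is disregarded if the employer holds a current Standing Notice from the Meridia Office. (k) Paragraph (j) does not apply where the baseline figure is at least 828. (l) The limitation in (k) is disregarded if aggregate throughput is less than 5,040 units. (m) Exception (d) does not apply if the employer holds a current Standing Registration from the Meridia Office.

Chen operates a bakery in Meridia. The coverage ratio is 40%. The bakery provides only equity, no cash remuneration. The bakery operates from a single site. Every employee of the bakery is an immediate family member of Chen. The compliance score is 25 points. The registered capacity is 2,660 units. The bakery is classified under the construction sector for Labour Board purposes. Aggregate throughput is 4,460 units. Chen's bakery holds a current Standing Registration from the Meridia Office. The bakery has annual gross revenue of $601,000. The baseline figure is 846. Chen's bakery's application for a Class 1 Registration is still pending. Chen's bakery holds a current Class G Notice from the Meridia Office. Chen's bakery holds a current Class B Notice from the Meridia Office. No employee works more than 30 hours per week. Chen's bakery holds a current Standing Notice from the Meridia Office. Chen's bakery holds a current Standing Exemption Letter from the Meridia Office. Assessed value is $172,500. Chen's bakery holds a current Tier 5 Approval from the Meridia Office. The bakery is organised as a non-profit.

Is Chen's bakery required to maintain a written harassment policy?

Exception (a): every employee is an immediate family member; a current Tier 5 Approval is held; annual gross revenue is $601,000, below the $700,000 limit — every condition holds. But applying paragraphs (e)–(f): (e) operates against (a): assessed value is $172,500, under the $176,000 limit. (f), which would lift (e), does not operate here — no employee exceeds 30 hours/week. Exception (a) does not apply.
Exception (b) fails — the Class 1 Registration is not current.
Exception (c): a current Class B Notice is held; the coverage ratio is 40%, under the 48% limit; the registered capacity is 2,660 units, below the 2,970 units limit — every condition holds. Applying paragraphs (g)–(l): (g) applies (a current Standing Exemption Letter is held), but is set aside by (h): (h) operates against (g): the bakery is classified under the construction sector. (i) operates (the compliance score is 25 points, below the 28 points limit), but yields to (j): (j) operates — a current Standing Notice is held. (k) operates (the baseline figure is 846, meeting the 828 threshold), but is displaced by (l): (l) operates against (k): aggregate throughput is 4,460 units, less than the 5,040 units limit. (c) remains available.
All of (d)'s requirements are met (the employer is a non-profit; remuneration is equity-only; the employer operates from a single site). But applying paragraph (m): (m) applies — a current Standing Registration is held. Exception (d) does not apply.

No — exception (c) applies; Chen's bakery is not required to maintain a written harassment policy.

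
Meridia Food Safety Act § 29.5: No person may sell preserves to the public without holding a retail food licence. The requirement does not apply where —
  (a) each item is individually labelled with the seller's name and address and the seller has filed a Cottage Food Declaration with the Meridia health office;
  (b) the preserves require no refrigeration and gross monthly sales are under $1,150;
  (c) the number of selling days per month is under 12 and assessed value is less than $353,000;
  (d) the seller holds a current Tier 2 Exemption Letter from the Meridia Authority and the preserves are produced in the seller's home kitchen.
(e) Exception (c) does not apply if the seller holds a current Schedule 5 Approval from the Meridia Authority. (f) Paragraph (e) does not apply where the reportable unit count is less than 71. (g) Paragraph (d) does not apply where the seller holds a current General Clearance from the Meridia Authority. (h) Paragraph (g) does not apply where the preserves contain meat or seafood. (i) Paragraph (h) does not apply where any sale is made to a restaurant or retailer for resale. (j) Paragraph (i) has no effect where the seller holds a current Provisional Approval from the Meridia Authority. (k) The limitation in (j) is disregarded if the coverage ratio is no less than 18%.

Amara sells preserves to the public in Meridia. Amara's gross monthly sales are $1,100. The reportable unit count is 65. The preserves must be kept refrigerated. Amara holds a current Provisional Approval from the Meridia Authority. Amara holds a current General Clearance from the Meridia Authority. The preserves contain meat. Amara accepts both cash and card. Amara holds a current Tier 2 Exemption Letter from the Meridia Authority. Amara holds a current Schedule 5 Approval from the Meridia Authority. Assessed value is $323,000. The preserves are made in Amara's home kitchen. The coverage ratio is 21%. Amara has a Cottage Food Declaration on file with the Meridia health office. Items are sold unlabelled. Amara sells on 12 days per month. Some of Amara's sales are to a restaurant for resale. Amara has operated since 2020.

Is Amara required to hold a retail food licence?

Yes — Amara must hold a retail food licence.

Exception (a) fails — items are sold unlabelled.
Exception (b) requires that the preserves require no refrigeration; but the preserves require refrigeration, so (b) is unavailable.
Exception (c) requires that the number of selling days per month is under 12; but the number of selling days per month is 12, not under 12, so (c) is unavailable.
Exception (d)'s conditions are all satisfied: a current Tier 2 Exemption Letter is held; the preserves are home-kitchen produced. But: (g) applies — a current General Clearance is held. (h) would limit (g) — the preserves contain meat — but (i) sets (h) aside: (i) operates against (h): some sales are to a restaurant for resale. (j) would limit (i) — a current Provisional Approval is held — but (k) sets (j) aside: (k) operates against (j): the coverage ratio is 21%, meeting the 18% threshold. Exception (d) does not apply.
No exception displaces § 29.5.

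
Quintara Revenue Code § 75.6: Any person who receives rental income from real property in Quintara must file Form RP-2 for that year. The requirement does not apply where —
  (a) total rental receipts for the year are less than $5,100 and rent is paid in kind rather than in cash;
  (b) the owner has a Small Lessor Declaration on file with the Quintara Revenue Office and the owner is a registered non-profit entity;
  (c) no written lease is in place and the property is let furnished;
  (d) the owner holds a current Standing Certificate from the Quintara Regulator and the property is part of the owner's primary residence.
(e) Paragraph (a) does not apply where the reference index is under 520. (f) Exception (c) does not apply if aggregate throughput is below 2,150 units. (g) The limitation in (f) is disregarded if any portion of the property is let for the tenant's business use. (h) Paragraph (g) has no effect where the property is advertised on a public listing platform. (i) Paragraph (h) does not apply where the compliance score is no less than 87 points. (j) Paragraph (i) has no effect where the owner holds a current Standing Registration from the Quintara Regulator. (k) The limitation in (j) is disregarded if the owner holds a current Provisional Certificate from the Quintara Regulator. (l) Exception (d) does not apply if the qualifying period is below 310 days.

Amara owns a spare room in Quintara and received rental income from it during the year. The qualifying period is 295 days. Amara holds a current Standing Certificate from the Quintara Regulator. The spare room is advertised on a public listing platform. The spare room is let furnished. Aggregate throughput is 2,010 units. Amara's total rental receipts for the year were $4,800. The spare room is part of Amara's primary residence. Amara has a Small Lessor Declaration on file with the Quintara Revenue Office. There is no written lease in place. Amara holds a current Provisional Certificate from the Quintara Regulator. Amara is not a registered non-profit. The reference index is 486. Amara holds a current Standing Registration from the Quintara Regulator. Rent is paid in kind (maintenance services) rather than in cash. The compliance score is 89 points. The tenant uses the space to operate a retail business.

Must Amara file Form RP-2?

No — exception (c) applies; Amara is not required to file Form RP-2.

Exception (a): total rental receipts for the year are $4,800, less than the $5,100 limit; rent is paid in kind — every condition holds. Turning to paragraph (e): (e) is triggered — the reference index is 486, under the 520 limit. So (a) is unavailable.
Exception (b) fails — Amara is not a registered non-profit.
Exception (c): there is no written lease; the property is let furnished — every condition holds. Considering the limiting provisions: (f) is triggered (aggregate throughput is 2,010 units, below the 2,150 units limit), but is displaced by (g): (g) operates against (f): the space is let for business use. (h) applies (the property is publicly advertised), but is overridden by (i): (i) operates against (h): the compliance score is 89 points, meeting the 87 points threshold. (j) operates (a current Standing Registration is held), but is set aside by (k): (k) is triggered — a current Provisional Certificate is held. Exception (c) stands.
Exception (d)'s conditions are all satisfied: a current Standing Certificate is held; the spare room is part of the primary residence. Turning to paragraph (l): (l) is engaged — the qualifying period is 295 days, below the 310 days limit. Exception (d) does not apply.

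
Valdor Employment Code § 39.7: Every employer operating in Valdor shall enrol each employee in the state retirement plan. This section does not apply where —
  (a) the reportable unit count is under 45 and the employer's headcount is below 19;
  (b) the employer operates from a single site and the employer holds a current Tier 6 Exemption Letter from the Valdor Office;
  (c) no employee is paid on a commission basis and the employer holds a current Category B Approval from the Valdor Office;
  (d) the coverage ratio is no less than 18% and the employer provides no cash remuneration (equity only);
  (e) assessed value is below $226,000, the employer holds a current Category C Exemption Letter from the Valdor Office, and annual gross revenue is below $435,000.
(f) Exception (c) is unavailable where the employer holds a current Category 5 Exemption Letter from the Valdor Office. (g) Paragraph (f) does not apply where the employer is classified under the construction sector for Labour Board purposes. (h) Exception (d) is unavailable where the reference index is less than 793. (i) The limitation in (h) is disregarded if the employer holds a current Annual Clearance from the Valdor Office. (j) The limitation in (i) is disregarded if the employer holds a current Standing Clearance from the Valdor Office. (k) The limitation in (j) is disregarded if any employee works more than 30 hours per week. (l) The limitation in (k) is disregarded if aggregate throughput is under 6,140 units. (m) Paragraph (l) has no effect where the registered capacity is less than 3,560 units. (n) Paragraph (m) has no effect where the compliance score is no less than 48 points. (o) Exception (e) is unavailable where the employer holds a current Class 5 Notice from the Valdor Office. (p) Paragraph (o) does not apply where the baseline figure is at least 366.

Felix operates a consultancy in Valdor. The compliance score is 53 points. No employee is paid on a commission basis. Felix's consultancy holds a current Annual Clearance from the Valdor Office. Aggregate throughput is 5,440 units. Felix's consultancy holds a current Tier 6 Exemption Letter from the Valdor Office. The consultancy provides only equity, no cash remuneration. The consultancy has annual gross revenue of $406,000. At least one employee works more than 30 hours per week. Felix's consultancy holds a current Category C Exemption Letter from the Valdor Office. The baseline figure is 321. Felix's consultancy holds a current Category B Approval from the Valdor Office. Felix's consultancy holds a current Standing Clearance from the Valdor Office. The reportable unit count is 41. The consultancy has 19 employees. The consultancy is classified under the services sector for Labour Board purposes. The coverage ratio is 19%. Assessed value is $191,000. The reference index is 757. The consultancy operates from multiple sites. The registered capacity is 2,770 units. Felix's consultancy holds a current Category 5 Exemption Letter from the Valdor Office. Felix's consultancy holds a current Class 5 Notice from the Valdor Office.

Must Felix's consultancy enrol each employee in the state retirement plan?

Yes — Felix's consultancy must enrol each employee in the state retirement plan.

Exception (a) fails — the employer's headcount is 19, not below 19.
Exception (b) requires that the employer operates from a single site; but the employer operates from multiple sites, so (b) is unavailable.
Exception (c)'s conditions are all satisfied: no employee is paid on commission; a current Category B Approval is held. However, paragraphs (f)–(g) must be considered: (f) operates — a current Category 5 Exemption Letter is held. (g), which would lift (f), is not triggered — the consultancy is classified under the services sector. Exception (c) does not apply.
Exception (d)'s conditions are all satisfied: the coverage ratio is 19%, meeting the 18% threshold; remuneration is equity-only. However, paragraphs (h)–(n) must be considered: (h) applies — the reference index is 757, less than the 793 limit. (i) applies (a current Annual Clearance is held), but yields to (j): (j) is triggered — a current Standing Clearance is held. (k) is triggered (at least one employee exceeds 30 hours/week), but yields to (l): (l) operates against (k): aggregate throughput is 5,440 units, under the 6,140 units limit. (m) is engaged (the registered capacity is 2,770 units, less than the 3,560 units limit), but is itself disapplied by (n): (n) operates against (m): the compliance score is 53 points, meeting the 48 points threshold. (d) is therefore removed.
All of (e)'s requirements are met (assessed value is $191,000, below the $226,000 limit; a current Category C Exemption Letter is held; annual gross revenue is $406,000, below the $435,000 limit). But: (o) operates against (e): a current Class 5 Notice is held. (p), which would lift (o), is inapplicable — the baseline figure is 321, short of 366. Exception (e) does not apply.
No exception applies. The general rule governs.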